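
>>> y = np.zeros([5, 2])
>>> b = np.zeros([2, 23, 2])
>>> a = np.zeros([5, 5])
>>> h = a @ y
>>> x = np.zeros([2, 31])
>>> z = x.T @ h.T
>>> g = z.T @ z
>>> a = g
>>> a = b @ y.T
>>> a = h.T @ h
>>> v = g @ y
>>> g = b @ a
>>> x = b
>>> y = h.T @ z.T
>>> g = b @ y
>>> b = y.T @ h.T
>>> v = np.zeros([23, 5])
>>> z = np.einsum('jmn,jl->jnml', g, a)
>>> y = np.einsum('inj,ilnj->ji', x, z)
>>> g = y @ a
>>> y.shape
(2, 2)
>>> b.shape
(31, 5)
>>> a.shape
(2, 2)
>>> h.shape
(5, 2)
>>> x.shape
(2, 23, 2)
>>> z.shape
(2, 31, 23, 2)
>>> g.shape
(2, 2)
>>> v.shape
(23, 5)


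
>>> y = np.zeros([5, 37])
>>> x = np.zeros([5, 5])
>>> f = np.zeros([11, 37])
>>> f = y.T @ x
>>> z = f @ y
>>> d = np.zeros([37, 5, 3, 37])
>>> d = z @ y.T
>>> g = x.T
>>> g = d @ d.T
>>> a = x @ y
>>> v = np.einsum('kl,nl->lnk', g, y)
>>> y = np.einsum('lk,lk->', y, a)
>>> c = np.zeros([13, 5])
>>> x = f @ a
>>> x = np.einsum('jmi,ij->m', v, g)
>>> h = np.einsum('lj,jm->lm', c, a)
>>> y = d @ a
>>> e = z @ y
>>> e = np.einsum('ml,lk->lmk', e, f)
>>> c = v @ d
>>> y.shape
(37, 37)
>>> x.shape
(5,)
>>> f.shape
(37, 5)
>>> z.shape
(37, 37)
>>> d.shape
(37, 5)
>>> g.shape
(37, 37)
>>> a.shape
(5, 37)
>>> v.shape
(37, 5, 37)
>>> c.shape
(37, 5, 5)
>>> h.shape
(13, 37)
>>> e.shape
(37, 37, 5)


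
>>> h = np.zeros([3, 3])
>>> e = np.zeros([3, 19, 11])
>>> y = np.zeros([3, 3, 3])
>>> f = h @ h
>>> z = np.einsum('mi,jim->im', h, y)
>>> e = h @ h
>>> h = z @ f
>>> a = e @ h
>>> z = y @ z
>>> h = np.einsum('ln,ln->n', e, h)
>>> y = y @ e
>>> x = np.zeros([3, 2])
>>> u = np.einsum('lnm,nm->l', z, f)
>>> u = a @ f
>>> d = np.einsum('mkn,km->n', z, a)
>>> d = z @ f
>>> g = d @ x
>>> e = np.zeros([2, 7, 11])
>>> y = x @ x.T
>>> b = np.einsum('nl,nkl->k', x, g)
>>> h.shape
(3,)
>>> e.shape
(2, 7, 11)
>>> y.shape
(3, 3)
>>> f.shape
(3, 3)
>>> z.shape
(3, 3, 3)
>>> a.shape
(3, 3)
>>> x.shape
(3, 2)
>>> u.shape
(3, 3)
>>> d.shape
(3, 3, 3)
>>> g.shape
(3, 3, 2)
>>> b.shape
(3,)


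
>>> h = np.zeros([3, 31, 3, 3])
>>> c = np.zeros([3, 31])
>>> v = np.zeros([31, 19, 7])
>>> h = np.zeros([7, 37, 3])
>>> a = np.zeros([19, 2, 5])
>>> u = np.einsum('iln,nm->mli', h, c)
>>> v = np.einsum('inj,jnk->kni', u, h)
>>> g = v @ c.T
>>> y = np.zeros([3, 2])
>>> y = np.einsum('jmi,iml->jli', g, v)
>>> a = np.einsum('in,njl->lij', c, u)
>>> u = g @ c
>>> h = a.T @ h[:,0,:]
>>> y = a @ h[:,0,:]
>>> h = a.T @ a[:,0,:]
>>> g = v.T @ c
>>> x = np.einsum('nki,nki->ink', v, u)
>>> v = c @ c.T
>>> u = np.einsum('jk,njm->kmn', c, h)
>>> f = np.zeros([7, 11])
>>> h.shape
(37, 3, 37)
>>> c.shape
(3, 31)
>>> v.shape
(3, 3)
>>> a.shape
(7, 3, 37)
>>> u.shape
(31, 37, 37)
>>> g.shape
(31, 37, 31)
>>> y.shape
(7, 3, 3)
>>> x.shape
(31, 3, 37)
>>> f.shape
(7, 11)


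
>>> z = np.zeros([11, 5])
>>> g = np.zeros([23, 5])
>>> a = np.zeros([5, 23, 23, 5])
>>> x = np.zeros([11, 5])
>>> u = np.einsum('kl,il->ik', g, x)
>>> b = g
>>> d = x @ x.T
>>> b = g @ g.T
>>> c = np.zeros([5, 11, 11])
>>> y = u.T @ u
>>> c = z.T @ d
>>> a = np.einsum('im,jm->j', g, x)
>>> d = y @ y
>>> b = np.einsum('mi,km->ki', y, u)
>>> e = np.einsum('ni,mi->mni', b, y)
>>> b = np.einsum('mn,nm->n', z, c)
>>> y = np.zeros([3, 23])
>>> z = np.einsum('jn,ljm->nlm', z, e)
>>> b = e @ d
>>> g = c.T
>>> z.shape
(5, 23, 23)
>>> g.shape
(11, 5)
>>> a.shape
(11,)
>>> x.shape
(11, 5)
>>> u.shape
(11, 23)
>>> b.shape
(23, 11, 23)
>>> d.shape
(23, 23)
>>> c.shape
(5, 11)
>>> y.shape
(3, 23)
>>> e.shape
(23, 11, 23)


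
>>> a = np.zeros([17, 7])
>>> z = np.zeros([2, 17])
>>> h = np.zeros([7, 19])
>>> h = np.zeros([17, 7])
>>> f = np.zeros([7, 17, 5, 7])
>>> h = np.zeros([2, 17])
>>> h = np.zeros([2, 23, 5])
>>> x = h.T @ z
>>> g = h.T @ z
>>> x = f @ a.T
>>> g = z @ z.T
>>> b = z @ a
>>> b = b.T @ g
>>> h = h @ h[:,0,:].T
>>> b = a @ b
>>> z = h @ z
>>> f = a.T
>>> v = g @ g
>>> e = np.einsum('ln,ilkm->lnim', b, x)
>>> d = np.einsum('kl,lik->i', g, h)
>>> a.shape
(17, 7)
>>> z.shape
(2, 23, 17)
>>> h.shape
(2, 23, 2)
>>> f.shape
(7, 17)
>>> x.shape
(7, 17, 5, 17)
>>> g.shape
(2, 2)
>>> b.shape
(17, 2)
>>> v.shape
(2, 2)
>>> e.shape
(17, 2, 7, 17)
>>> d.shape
(23,)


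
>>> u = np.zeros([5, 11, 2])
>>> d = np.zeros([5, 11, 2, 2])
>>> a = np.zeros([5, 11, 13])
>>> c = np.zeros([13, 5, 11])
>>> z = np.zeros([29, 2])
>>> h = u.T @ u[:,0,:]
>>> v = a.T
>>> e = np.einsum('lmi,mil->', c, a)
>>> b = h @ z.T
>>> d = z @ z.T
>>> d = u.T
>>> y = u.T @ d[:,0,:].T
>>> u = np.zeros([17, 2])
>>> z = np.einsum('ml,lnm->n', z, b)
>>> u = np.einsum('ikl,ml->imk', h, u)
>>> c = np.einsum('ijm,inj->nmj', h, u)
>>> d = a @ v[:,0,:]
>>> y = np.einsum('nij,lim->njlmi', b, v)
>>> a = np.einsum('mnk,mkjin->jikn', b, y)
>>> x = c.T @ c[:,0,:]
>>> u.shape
(2, 17, 11)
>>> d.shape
(5, 11, 5)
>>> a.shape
(13, 5, 29, 11)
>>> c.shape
(17, 2, 11)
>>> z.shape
(11,)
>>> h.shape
(2, 11, 2)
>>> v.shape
(13, 11, 5)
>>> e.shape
()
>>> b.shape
(2, 11, 29)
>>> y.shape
(2, 29, 13, 5, 11)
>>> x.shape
(11, 2, 11)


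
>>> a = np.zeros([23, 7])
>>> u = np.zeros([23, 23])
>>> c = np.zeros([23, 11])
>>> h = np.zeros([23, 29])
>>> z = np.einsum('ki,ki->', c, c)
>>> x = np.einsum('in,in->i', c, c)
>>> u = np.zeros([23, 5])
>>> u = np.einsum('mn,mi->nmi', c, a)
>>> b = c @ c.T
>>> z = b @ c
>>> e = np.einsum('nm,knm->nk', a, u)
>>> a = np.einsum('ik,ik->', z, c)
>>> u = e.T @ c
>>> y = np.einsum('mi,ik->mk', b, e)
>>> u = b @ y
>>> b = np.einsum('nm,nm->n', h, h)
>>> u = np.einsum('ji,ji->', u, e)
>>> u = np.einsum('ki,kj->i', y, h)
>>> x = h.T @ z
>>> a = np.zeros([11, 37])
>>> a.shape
(11, 37)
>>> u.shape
(11,)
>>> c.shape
(23, 11)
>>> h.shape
(23, 29)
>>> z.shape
(23, 11)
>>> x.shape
(29, 11)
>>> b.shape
(23,)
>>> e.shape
(23, 11)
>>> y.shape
(23, 11)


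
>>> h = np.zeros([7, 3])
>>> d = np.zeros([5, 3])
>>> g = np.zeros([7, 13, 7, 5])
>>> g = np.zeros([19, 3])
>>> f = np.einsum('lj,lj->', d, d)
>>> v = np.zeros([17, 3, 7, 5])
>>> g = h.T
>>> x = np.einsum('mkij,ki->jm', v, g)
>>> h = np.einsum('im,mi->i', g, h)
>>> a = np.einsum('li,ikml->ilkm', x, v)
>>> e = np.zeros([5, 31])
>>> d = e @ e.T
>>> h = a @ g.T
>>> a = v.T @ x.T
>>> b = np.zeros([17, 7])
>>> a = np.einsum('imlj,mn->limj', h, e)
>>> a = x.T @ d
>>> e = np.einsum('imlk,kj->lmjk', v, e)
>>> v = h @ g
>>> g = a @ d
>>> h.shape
(17, 5, 3, 3)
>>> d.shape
(5, 5)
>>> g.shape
(17, 5)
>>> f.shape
()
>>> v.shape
(17, 5, 3, 7)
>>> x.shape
(5, 17)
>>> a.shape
(17, 5)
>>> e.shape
(7, 3, 31, 5)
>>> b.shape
(17, 7)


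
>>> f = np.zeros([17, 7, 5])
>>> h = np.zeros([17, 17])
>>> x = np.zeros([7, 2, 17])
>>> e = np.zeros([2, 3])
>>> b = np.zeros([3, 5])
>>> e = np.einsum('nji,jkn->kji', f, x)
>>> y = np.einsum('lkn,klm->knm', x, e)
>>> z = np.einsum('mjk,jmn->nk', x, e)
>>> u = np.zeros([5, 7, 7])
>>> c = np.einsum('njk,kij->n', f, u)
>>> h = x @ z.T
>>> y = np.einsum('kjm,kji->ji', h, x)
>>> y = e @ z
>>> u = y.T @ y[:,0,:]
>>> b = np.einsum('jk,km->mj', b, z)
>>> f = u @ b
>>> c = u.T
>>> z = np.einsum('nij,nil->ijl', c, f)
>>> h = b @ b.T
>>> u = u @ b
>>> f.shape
(17, 7, 3)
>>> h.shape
(17, 17)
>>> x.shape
(7, 2, 17)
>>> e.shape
(2, 7, 5)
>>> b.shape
(17, 3)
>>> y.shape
(2, 7, 17)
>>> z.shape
(7, 17, 3)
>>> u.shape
(17, 7, 3)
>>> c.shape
(17, 7, 17)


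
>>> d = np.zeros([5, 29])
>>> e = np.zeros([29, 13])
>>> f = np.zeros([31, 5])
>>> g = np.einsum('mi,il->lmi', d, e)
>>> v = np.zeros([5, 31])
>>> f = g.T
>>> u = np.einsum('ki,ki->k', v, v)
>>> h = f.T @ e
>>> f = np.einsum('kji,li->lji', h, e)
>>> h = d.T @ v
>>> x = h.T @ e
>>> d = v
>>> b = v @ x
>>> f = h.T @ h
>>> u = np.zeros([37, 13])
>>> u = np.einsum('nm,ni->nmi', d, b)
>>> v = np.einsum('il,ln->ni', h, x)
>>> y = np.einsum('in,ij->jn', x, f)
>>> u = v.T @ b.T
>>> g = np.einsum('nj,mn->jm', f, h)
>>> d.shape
(5, 31)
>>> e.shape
(29, 13)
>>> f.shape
(31, 31)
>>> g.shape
(31, 29)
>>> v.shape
(13, 29)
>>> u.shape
(29, 5)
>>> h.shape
(29, 31)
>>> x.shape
(31, 13)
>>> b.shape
(5, 13)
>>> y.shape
(31, 13)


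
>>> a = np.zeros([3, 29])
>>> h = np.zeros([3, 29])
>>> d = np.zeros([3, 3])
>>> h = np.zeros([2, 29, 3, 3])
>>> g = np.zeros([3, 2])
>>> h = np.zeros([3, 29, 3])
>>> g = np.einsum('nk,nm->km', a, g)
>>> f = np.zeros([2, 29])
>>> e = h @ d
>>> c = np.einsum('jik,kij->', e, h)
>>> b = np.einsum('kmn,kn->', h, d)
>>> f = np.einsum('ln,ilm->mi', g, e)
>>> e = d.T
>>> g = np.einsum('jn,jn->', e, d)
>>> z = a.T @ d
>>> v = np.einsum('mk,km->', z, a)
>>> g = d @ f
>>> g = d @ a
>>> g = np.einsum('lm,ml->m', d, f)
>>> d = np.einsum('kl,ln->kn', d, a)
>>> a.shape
(3, 29)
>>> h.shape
(3, 29, 3)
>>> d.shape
(3, 29)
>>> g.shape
(3,)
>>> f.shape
(3, 3)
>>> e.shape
(3, 3)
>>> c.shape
()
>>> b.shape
()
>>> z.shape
(29, 3)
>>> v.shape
()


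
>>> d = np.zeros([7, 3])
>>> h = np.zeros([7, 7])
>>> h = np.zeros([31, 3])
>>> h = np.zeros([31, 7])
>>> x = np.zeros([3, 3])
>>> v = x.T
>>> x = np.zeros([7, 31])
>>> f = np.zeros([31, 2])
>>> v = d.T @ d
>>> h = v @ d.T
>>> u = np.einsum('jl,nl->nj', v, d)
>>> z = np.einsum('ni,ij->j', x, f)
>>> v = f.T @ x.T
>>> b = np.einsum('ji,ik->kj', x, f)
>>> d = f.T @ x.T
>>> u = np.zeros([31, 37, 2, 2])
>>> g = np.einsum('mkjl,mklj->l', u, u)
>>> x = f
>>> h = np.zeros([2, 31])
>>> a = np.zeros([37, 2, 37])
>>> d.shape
(2, 7)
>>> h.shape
(2, 31)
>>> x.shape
(31, 2)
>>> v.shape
(2, 7)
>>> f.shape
(31, 2)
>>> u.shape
(31, 37, 2, 2)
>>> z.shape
(2,)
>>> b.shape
(2, 7)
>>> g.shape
(2,)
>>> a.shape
(37, 2, 37)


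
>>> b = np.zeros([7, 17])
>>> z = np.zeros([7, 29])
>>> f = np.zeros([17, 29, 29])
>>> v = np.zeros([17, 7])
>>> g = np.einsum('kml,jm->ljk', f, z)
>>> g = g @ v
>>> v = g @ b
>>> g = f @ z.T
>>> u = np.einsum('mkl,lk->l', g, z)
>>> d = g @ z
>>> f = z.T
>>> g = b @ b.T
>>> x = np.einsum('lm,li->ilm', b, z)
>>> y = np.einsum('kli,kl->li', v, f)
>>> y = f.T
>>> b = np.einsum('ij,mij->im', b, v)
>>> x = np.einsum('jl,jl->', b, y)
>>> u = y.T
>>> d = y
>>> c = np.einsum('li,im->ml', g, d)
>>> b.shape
(7, 29)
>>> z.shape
(7, 29)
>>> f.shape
(29, 7)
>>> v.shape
(29, 7, 17)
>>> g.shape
(7, 7)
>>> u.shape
(29, 7)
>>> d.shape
(7, 29)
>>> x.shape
()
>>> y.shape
(7, 29)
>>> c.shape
(29, 7)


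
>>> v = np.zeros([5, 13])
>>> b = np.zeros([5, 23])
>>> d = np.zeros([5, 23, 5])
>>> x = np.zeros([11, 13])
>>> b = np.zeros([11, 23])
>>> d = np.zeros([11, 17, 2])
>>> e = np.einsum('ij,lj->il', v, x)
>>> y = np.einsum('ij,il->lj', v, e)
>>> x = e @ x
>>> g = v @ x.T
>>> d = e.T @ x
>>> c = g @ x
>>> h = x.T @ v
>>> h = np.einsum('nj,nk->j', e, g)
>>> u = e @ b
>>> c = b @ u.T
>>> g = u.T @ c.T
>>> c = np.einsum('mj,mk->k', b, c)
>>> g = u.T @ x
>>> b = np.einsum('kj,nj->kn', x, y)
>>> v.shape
(5, 13)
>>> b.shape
(5, 11)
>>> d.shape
(11, 13)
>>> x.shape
(5, 13)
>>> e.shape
(5, 11)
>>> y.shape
(11, 13)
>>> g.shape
(23, 13)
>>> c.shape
(5,)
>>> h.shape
(11,)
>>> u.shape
(5, 23)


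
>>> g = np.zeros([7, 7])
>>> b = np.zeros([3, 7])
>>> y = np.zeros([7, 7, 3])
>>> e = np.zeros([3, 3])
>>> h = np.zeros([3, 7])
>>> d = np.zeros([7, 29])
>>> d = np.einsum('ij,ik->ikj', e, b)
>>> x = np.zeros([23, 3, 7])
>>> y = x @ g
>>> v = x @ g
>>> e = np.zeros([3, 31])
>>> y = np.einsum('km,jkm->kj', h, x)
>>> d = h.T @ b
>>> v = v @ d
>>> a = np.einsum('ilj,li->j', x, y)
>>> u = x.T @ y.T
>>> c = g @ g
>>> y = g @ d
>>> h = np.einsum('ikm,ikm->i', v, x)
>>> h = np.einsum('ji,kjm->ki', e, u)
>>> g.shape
(7, 7)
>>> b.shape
(3, 7)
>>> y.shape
(7, 7)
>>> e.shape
(3, 31)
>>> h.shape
(7, 31)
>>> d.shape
(7, 7)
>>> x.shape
(23, 3, 7)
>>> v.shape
(23, 3, 7)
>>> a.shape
(7,)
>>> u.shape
(7, 3, 3)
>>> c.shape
(7, 7)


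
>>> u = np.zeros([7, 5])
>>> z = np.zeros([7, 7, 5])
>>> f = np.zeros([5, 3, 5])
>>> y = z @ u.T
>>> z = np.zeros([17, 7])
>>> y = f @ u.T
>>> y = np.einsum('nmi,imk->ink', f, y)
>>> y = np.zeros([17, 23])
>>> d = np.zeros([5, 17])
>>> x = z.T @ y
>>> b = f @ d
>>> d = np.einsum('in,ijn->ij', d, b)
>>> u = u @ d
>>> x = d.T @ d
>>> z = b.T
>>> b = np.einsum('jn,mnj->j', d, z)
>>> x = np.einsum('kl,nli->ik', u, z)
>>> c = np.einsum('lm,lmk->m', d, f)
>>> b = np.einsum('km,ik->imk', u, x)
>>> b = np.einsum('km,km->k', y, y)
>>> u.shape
(7, 3)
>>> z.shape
(17, 3, 5)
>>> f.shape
(5, 3, 5)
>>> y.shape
(17, 23)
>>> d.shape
(5, 3)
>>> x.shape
(5, 7)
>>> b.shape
(17,)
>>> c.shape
(3,)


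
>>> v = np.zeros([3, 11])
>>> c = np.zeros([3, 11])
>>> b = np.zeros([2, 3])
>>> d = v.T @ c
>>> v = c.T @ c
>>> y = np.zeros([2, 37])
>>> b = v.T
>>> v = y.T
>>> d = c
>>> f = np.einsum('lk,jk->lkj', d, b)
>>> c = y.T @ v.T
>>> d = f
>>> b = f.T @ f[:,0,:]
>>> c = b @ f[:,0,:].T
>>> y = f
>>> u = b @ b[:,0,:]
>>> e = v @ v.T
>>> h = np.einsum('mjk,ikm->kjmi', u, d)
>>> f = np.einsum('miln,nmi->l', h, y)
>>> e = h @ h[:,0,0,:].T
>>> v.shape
(37, 2)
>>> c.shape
(11, 11, 3)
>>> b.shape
(11, 11, 11)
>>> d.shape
(3, 11, 11)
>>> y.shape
(3, 11, 11)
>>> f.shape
(11,)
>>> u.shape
(11, 11, 11)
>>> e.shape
(11, 11, 11, 11)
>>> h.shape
(11, 11, 11, 3)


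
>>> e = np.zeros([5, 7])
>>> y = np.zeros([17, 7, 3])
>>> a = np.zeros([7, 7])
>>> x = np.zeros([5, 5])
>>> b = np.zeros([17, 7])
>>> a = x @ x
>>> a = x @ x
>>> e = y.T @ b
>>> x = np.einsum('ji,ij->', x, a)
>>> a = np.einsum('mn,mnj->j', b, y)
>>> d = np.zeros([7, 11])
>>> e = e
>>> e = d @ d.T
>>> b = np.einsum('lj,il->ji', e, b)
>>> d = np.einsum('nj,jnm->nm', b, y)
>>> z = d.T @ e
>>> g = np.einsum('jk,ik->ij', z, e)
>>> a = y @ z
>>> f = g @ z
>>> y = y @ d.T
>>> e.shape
(7, 7)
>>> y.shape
(17, 7, 7)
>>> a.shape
(17, 7, 7)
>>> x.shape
()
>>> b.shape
(7, 17)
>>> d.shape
(7, 3)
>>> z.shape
(3, 7)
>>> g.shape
(7, 3)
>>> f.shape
(7, 7)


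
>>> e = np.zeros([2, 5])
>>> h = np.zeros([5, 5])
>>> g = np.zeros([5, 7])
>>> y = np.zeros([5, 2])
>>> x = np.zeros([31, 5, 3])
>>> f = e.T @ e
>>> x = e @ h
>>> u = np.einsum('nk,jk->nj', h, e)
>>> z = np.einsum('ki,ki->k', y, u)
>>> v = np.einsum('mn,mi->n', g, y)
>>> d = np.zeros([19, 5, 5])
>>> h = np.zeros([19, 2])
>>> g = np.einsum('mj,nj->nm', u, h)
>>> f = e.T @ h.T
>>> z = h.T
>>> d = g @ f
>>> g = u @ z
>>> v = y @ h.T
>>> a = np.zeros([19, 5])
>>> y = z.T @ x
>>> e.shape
(2, 5)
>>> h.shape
(19, 2)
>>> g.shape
(5, 19)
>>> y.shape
(19, 5)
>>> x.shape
(2, 5)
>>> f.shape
(5, 19)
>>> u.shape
(5, 2)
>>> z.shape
(2, 19)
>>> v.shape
(5, 19)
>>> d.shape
(19, 19)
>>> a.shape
(19, 5)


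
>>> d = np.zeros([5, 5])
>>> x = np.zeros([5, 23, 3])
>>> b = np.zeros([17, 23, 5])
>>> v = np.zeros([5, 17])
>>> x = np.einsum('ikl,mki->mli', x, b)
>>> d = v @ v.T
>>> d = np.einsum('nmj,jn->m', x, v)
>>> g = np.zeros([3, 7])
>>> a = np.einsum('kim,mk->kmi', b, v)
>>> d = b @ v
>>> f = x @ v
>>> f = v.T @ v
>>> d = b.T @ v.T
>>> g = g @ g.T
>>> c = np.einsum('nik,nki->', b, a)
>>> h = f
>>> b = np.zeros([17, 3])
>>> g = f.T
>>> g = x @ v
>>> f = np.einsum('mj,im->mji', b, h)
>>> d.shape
(5, 23, 5)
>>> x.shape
(17, 3, 5)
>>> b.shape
(17, 3)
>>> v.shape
(5, 17)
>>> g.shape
(17, 3, 17)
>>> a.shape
(17, 5, 23)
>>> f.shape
(17, 3, 17)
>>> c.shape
()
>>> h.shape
(17, 17)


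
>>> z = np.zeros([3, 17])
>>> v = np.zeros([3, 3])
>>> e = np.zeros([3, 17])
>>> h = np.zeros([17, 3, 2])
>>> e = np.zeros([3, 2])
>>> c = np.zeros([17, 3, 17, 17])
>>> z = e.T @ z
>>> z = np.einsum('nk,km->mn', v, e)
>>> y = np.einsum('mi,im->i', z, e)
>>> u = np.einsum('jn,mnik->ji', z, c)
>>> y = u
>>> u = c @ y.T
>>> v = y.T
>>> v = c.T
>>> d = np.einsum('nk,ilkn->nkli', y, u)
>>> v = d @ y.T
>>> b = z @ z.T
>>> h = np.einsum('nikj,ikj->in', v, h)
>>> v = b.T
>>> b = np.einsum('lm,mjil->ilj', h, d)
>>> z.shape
(2, 3)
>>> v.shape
(2, 2)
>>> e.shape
(3, 2)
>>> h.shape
(17, 2)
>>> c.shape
(17, 3, 17, 17)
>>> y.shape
(2, 17)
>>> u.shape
(17, 3, 17, 2)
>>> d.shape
(2, 17, 3, 17)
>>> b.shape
(3, 17, 17)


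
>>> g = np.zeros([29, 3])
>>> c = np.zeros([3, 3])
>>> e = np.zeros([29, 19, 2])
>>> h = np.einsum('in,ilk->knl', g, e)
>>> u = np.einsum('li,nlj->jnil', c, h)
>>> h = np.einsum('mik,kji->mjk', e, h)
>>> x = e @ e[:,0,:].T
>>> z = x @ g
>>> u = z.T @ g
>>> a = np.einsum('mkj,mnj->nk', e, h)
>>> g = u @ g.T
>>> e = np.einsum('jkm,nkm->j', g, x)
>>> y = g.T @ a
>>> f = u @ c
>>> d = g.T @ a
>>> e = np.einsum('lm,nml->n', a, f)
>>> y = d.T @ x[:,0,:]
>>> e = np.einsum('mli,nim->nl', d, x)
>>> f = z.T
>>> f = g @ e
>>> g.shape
(3, 19, 29)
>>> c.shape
(3, 3)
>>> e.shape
(29, 19)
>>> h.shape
(29, 3, 2)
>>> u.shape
(3, 19, 3)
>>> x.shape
(29, 19, 29)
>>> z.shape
(29, 19, 3)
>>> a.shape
(3, 19)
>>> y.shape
(19, 19, 29)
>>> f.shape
(3, 19, 19)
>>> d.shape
(29, 19, 19)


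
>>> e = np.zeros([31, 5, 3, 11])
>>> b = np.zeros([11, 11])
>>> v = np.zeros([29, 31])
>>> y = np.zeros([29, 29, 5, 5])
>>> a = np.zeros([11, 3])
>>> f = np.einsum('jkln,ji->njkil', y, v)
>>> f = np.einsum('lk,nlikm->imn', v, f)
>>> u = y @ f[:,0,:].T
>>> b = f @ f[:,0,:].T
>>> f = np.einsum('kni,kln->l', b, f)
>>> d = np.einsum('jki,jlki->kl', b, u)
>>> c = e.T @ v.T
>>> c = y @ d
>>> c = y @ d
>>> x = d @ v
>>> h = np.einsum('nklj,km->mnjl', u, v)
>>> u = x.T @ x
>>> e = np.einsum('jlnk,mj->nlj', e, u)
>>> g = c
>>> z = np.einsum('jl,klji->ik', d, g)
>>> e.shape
(3, 5, 31)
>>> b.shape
(29, 5, 29)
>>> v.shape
(29, 31)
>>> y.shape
(29, 29, 5, 5)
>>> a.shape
(11, 3)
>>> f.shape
(5,)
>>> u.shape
(31, 31)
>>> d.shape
(5, 29)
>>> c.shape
(29, 29, 5, 29)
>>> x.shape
(5, 31)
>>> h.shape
(31, 29, 29, 5)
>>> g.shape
(29, 29, 5, 29)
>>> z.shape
(29, 29)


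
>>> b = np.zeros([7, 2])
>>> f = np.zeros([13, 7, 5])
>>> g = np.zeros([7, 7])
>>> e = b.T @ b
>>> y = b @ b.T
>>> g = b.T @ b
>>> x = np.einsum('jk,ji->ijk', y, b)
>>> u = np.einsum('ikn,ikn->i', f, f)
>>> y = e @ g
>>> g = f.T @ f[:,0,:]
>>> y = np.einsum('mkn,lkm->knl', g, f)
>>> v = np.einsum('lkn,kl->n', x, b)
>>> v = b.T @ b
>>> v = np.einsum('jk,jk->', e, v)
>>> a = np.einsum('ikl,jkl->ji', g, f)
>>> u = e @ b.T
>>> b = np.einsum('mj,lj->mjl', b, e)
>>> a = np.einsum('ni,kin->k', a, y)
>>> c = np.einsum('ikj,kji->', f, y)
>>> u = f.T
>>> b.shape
(7, 2, 2)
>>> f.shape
(13, 7, 5)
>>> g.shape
(5, 7, 5)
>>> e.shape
(2, 2)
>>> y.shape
(7, 5, 13)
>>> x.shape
(2, 7, 7)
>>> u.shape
(5, 7, 13)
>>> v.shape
()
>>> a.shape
(7,)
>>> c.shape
()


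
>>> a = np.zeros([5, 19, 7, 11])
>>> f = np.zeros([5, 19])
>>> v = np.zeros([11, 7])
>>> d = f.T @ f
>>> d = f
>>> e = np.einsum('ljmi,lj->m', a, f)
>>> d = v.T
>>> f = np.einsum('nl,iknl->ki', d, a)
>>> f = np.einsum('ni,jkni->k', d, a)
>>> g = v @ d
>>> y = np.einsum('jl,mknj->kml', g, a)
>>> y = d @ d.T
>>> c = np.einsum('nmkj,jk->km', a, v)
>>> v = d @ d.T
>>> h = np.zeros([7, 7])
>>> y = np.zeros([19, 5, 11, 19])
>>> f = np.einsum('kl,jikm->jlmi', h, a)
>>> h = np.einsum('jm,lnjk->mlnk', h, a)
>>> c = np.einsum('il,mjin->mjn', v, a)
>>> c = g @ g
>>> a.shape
(5, 19, 7, 11)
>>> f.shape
(5, 7, 11, 19)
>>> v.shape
(7, 7)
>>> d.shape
(7, 11)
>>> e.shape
(7,)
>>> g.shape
(11, 11)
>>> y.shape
(19, 5, 11, 19)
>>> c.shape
(11, 11)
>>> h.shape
(7, 5, 19, 11)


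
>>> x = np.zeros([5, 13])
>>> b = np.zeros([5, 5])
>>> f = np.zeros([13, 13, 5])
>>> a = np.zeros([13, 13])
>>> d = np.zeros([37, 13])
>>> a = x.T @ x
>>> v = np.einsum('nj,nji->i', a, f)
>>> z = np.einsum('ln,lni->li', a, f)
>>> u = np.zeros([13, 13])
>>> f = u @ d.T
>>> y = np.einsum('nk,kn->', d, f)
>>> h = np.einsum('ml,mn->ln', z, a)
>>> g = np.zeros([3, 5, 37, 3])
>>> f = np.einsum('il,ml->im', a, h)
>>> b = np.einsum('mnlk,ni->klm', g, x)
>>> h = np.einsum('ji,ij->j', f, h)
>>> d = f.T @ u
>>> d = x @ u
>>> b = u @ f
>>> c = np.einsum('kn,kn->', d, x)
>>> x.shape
(5, 13)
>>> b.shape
(13, 5)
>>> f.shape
(13, 5)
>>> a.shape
(13, 13)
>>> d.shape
(5, 13)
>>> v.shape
(5,)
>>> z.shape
(13, 5)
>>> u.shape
(13, 13)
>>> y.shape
()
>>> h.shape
(13,)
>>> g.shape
(3, 5, 37, 3)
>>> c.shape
()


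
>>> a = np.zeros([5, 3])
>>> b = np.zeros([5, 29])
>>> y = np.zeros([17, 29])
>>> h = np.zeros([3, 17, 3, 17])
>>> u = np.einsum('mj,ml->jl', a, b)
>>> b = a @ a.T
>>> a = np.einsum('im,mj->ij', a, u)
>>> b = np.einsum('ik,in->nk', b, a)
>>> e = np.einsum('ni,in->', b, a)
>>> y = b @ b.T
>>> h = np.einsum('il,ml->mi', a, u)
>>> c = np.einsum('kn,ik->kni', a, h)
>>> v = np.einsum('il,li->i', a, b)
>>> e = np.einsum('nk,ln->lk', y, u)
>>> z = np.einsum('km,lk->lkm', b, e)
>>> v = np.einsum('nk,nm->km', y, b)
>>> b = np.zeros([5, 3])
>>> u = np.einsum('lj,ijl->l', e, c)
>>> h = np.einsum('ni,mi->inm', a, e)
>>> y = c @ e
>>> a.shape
(5, 29)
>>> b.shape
(5, 3)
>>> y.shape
(5, 29, 29)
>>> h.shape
(29, 5, 3)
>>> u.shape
(3,)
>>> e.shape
(3, 29)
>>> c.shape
(5, 29, 3)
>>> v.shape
(29, 5)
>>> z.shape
(3, 29, 5)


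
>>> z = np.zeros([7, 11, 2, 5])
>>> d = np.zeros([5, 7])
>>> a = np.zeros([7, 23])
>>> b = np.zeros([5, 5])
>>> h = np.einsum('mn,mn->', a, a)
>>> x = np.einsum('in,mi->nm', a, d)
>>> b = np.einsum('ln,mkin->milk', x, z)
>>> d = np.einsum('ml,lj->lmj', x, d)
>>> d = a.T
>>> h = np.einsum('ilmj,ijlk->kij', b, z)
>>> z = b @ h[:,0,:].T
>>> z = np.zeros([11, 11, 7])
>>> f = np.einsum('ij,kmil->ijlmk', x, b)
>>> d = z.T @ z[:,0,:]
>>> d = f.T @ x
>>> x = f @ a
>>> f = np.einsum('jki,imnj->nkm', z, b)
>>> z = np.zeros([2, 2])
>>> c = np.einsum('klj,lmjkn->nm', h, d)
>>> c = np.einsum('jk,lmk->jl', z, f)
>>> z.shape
(2, 2)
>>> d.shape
(7, 2, 11, 5, 5)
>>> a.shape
(7, 23)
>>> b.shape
(7, 2, 23, 11)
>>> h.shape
(5, 7, 11)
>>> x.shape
(23, 5, 11, 2, 23)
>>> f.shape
(23, 11, 2)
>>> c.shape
(2, 23)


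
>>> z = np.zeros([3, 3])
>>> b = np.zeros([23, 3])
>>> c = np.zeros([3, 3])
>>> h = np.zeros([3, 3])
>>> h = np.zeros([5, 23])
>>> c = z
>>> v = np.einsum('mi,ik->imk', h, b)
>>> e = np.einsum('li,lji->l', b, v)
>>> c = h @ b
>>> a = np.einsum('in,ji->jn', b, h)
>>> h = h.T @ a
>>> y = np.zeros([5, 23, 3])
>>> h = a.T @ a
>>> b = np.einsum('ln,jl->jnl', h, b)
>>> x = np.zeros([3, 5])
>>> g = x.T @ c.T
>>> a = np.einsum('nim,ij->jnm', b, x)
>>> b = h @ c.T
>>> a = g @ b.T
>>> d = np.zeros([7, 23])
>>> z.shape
(3, 3)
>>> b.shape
(3, 5)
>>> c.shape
(5, 3)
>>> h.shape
(3, 3)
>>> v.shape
(23, 5, 3)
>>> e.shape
(23,)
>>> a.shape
(5, 3)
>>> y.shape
(5, 23, 3)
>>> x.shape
(3, 5)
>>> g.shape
(5, 5)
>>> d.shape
(7, 23)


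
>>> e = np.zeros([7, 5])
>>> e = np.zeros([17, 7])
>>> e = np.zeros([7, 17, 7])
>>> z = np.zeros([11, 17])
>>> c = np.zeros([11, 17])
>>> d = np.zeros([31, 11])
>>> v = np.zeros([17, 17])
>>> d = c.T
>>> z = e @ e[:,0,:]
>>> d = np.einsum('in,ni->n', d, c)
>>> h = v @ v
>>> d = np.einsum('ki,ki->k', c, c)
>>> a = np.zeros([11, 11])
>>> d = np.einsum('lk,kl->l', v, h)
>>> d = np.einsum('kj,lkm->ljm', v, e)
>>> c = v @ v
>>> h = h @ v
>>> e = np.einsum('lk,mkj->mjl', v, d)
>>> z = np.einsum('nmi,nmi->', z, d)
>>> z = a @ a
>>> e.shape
(7, 7, 17)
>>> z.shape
(11, 11)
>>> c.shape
(17, 17)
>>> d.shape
(7, 17, 7)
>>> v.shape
(17, 17)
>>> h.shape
(17, 17)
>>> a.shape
(11, 11)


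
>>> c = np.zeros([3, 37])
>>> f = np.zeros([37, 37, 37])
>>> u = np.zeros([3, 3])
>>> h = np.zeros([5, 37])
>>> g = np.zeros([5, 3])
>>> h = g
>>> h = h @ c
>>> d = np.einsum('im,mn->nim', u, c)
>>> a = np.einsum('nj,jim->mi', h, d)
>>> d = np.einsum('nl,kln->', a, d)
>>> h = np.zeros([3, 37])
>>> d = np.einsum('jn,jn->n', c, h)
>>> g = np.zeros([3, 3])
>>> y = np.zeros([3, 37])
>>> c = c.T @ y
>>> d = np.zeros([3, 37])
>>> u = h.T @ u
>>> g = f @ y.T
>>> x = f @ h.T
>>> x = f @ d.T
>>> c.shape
(37, 37)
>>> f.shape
(37, 37, 37)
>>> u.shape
(37, 3)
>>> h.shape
(3, 37)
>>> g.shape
(37, 37, 3)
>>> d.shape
(3, 37)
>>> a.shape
(3, 3)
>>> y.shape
(3, 37)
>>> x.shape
(37, 37, 3)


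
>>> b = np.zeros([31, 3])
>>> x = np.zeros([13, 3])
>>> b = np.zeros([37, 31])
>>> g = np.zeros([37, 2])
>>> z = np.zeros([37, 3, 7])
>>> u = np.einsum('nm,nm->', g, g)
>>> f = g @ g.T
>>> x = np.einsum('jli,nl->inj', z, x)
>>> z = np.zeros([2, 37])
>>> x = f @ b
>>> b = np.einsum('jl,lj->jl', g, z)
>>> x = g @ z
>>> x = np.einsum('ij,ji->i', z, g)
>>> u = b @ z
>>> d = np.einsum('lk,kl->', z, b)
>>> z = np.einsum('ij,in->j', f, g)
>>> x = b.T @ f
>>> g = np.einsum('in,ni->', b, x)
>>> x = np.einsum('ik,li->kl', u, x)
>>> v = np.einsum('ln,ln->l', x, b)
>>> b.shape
(37, 2)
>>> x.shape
(37, 2)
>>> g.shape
()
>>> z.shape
(37,)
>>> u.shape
(37, 37)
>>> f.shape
(37, 37)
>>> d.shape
()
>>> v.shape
(37,)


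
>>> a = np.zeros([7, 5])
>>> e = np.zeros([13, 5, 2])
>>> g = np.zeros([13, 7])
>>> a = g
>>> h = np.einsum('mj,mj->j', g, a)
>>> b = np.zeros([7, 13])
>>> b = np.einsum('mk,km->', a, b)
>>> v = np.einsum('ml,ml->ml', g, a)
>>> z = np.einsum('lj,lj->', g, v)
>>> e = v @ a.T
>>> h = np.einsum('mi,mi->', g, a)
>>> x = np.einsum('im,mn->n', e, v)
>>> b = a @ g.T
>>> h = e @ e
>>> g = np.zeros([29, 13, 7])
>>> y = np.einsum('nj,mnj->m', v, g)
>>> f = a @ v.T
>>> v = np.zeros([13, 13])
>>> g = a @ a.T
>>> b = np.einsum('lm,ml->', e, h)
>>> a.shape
(13, 7)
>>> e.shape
(13, 13)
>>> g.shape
(13, 13)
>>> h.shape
(13, 13)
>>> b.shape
()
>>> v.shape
(13, 13)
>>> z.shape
()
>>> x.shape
(7,)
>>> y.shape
(29,)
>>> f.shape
(13, 13)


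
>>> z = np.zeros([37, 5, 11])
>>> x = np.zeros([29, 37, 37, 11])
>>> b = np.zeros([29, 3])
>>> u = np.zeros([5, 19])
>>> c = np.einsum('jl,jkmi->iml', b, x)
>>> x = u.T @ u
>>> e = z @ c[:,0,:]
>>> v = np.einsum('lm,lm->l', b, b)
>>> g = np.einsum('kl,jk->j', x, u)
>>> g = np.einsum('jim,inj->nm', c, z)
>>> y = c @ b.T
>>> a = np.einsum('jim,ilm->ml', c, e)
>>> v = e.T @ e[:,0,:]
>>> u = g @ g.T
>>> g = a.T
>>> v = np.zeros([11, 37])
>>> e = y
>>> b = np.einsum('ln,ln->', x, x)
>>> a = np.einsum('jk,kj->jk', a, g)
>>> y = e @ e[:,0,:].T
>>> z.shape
(37, 5, 11)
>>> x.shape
(19, 19)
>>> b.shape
()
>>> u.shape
(5, 5)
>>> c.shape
(11, 37, 3)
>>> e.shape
(11, 37, 29)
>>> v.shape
(11, 37)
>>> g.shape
(5, 3)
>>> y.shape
(11, 37, 11)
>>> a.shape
(3, 5)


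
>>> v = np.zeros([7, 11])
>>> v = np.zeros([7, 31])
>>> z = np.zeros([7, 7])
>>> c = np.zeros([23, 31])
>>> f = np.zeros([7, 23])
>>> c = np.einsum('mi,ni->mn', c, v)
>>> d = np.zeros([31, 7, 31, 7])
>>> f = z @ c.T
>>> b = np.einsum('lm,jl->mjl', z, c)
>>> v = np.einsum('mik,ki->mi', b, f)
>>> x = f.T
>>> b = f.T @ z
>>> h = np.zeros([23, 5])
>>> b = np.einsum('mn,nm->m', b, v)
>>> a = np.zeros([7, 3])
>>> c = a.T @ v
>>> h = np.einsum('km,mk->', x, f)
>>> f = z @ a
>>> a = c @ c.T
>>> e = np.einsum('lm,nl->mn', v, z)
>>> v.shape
(7, 23)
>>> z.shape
(7, 7)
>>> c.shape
(3, 23)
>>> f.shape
(7, 3)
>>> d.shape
(31, 7, 31, 7)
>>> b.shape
(23,)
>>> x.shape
(23, 7)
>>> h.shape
()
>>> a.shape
(3, 3)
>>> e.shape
(23, 7)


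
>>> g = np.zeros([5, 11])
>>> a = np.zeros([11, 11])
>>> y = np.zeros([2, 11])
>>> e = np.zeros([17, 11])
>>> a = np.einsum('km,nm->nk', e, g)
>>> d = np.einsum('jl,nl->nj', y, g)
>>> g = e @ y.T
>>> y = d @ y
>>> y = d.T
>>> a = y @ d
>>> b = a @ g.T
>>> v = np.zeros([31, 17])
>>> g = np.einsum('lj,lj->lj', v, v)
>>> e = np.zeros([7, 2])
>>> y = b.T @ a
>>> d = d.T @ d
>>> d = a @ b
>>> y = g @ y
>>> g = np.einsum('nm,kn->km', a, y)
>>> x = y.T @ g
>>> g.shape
(31, 2)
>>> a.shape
(2, 2)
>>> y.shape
(31, 2)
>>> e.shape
(7, 2)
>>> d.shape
(2, 17)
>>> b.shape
(2, 17)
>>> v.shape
(31, 17)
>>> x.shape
(2, 2)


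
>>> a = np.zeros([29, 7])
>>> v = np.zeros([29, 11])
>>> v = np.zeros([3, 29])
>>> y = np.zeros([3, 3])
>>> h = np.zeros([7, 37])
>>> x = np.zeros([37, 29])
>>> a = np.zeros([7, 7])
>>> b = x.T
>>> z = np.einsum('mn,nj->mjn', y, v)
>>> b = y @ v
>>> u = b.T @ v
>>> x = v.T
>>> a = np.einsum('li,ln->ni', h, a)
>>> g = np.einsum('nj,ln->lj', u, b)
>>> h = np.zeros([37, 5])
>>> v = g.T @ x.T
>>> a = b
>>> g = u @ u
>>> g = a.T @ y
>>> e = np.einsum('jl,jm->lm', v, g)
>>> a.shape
(3, 29)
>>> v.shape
(29, 29)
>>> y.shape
(3, 3)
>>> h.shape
(37, 5)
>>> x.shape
(29, 3)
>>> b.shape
(3, 29)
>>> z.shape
(3, 29, 3)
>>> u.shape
(29, 29)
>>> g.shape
(29, 3)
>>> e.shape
(29, 3)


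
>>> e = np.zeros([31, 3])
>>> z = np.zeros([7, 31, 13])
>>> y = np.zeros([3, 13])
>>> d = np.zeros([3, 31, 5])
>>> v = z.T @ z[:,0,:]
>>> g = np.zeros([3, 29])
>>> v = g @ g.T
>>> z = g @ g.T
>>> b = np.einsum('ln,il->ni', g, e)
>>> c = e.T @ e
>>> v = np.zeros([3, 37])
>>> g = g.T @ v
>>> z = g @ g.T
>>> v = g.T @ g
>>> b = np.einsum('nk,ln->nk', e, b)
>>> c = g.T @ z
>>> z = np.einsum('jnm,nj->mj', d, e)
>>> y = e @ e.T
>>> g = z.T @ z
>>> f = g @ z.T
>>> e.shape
(31, 3)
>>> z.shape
(5, 3)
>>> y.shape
(31, 31)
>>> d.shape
(3, 31, 5)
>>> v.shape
(37, 37)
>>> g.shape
(3, 3)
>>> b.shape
(31, 3)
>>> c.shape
(37, 29)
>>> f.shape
(3, 5)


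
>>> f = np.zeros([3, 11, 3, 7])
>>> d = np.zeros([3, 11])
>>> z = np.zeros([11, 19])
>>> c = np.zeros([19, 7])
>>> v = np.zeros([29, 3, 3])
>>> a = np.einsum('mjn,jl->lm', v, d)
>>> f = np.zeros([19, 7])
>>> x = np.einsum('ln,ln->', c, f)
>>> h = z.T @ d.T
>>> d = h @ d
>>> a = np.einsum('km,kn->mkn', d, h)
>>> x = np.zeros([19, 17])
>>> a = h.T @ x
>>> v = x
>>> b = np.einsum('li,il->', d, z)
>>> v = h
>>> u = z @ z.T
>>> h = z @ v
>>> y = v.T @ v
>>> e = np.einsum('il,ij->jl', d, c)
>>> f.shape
(19, 7)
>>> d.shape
(19, 11)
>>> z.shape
(11, 19)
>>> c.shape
(19, 7)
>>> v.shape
(19, 3)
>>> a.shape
(3, 17)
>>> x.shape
(19, 17)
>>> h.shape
(11, 3)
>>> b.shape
()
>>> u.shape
(11, 11)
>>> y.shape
(3, 3)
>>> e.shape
(7, 11)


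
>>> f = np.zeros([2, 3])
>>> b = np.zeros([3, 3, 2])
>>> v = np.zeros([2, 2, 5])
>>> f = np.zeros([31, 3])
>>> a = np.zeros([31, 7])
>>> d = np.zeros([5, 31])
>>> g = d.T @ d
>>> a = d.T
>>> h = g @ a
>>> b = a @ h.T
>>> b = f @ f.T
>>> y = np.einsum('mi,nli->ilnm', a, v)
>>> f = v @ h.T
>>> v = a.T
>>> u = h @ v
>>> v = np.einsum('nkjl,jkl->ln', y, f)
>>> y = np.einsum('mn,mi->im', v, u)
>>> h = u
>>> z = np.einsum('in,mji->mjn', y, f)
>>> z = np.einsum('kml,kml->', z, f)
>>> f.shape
(2, 2, 31)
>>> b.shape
(31, 31)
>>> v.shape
(31, 5)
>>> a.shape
(31, 5)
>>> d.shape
(5, 31)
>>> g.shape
(31, 31)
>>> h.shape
(31, 31)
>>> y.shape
(31, 31)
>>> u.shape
(31, 31)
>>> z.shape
()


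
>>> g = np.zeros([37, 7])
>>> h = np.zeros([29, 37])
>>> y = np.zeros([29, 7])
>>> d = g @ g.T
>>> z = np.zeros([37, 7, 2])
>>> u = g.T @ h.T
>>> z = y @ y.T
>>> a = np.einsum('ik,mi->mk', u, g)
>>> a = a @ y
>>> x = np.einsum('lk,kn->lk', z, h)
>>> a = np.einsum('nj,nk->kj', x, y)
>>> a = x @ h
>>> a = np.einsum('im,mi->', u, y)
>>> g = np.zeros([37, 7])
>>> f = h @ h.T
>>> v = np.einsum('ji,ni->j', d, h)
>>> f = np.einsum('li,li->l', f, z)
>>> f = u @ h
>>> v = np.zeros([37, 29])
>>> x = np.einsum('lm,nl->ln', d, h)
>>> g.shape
(37, 7)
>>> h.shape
(29, 37)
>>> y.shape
(29, 7)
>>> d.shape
(37, 37)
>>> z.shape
(29, 29)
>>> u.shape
(7, 29)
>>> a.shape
()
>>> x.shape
(37, 29)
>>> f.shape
(7, 37)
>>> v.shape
(37, 29)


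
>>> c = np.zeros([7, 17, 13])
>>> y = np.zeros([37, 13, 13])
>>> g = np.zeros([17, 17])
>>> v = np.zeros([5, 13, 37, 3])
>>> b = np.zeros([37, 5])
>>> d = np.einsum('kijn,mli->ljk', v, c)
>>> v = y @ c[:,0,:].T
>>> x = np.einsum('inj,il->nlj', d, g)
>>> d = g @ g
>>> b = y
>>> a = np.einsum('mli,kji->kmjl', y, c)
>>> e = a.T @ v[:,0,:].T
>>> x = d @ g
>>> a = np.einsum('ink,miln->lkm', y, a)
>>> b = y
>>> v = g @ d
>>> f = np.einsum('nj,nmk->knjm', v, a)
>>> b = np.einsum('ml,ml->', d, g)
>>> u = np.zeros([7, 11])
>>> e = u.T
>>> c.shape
(7, 17, 13)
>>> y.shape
(37, 13, 13)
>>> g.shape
(17, 17)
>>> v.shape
(17, 17)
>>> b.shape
()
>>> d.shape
(17, 17)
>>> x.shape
(17, 17)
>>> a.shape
(17, 13, 7)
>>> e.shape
(11, 7)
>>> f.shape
(7, 17, 17, 13)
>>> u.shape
(7, 11)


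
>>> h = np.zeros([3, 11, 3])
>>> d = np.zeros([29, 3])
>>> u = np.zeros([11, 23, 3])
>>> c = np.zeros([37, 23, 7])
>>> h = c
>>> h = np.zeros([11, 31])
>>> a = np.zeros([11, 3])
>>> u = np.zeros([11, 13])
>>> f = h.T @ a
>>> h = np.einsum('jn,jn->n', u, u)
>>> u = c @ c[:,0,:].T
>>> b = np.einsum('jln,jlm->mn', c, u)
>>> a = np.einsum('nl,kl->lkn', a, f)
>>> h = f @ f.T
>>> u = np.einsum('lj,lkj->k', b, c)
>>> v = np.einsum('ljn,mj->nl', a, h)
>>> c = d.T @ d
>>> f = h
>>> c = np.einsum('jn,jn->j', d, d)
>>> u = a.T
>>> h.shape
(31, 31)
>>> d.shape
(29, 3)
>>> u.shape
(11, 31, 3)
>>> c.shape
(29,)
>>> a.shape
(3, 31, 11)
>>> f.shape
(31, 31)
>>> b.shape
(37, 7)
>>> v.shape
(11, 3)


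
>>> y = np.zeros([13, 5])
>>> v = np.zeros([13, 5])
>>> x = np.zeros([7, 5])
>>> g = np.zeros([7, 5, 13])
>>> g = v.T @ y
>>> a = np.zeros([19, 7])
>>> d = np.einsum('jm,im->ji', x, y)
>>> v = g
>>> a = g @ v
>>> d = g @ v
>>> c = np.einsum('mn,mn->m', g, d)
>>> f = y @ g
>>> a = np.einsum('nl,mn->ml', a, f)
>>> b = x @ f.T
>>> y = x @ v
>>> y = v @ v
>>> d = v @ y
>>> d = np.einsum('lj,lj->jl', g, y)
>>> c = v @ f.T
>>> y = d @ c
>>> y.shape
(5, 13)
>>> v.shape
(5, 5)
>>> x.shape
(7, 5)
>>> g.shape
(5, 5)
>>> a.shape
(13, 5)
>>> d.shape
(5, 5)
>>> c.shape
(5, 13)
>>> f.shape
(13, 5)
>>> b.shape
(7, 13)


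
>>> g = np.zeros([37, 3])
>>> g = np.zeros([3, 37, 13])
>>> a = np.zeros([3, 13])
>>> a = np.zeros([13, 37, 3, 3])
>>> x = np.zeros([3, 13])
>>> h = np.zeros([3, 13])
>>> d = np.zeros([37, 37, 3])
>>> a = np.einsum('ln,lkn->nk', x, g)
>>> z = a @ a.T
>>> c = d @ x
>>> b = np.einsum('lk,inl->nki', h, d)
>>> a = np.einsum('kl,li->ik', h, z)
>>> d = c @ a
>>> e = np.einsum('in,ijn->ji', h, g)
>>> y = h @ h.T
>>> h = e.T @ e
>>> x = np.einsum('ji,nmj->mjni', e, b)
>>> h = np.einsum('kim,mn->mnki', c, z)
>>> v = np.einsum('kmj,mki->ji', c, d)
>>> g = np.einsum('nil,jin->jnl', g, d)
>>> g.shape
(37, 3, 13)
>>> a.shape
(13, 3)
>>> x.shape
(13, 37, 37, 3)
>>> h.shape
(13, 13, 37, 37)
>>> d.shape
(37, 37, 3)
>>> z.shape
(13, 13)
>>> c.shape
(37, 37, 13)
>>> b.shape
(37, 13, 37)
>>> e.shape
(37, 3)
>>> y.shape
(3, 3)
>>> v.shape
(13, 3)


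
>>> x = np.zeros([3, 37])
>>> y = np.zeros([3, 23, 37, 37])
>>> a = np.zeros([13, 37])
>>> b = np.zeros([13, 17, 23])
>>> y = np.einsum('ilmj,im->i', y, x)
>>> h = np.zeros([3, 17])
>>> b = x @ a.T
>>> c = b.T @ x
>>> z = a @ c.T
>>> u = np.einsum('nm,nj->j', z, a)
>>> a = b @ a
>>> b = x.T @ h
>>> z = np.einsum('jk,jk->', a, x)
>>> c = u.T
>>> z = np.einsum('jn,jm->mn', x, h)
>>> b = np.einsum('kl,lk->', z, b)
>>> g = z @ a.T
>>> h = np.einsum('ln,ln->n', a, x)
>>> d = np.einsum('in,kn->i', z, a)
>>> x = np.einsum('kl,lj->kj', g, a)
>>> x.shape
(17, 37)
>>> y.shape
(3,)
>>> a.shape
(3, 37)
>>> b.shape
()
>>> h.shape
(37,)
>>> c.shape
(37,)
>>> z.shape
(17, 37)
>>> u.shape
(37,)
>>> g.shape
(17, 3)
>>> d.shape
(17,)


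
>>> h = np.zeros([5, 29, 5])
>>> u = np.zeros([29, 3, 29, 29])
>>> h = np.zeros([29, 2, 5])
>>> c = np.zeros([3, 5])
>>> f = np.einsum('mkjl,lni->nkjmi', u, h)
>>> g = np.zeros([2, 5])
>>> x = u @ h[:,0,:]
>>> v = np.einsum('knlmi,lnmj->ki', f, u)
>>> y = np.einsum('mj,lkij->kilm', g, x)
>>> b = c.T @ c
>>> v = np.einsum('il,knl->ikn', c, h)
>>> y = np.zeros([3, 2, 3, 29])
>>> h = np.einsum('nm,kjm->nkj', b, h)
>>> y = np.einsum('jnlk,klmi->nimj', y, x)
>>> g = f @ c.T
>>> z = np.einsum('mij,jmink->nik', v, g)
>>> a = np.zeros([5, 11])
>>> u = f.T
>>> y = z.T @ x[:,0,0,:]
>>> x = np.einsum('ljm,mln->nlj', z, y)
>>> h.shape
(5, 29, 2)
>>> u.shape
(5, 29, 29, 3, 2)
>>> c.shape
(3, 5)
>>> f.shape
(2, 3, 29, 29, 5)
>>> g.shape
(2, 3, 29, 29, 3)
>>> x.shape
(5, 29, 29)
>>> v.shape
(3, 29, 2)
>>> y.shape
(3, 29, 5)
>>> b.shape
(5, 5)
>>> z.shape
(29, 29, 3)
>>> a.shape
(5, 11)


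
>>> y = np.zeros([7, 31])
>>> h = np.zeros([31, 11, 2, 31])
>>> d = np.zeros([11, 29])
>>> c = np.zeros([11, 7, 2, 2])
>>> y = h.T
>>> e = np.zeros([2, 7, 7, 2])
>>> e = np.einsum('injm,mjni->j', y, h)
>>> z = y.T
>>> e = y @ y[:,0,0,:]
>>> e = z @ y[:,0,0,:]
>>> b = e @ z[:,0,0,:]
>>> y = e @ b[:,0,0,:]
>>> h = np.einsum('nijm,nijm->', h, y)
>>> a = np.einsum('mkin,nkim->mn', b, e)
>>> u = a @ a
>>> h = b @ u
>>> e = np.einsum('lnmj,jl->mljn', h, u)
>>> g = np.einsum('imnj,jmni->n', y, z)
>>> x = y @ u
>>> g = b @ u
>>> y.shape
(31, 11, 2, 31)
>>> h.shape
(31, 11, 2, 31)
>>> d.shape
(11, 29)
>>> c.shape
(11, 7, 2, 2)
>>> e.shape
(2, 31, 31, 11)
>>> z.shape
(31, 11, 2, 31)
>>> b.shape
(31, 11, 2, 31)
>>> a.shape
(31, 31)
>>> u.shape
(31, 31)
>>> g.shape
(31, 11, 2, 31)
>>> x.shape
(31, 11, 2, 31)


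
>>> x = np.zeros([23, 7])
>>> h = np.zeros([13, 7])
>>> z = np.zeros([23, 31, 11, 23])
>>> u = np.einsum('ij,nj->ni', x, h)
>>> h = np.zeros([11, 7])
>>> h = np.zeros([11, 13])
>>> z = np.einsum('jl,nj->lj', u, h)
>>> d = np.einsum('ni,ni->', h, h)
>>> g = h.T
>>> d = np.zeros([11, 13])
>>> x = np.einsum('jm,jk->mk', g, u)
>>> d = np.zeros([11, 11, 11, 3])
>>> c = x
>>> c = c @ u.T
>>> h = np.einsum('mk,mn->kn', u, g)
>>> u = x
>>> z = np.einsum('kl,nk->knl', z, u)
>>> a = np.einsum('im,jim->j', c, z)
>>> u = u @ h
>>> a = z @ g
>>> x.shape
(11, 23)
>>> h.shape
(23, 11)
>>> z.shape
(23, 11, 13)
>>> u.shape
(11, 11)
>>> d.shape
(11, 11, 11, 3)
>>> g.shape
(13, 11)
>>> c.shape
(11, 13)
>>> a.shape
(23, 11, 11)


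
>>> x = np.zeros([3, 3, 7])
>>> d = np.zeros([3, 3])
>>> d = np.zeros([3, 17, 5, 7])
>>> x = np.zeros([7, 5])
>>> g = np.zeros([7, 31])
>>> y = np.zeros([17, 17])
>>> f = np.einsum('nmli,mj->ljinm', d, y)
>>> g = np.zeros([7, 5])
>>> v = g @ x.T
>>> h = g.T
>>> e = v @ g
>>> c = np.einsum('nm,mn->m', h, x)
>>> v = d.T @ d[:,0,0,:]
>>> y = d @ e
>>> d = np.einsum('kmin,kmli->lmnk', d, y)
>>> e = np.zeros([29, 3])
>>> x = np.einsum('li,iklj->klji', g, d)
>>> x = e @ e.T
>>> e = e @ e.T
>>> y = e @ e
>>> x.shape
(29, 29)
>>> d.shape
(5, 17, 7, 3)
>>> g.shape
(7, 5)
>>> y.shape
(29, 29)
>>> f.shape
(5, 17, 7, 3, 17)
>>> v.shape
(7, 5, 17, 7)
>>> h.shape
(5, 7)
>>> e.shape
(29, 29)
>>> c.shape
(7,)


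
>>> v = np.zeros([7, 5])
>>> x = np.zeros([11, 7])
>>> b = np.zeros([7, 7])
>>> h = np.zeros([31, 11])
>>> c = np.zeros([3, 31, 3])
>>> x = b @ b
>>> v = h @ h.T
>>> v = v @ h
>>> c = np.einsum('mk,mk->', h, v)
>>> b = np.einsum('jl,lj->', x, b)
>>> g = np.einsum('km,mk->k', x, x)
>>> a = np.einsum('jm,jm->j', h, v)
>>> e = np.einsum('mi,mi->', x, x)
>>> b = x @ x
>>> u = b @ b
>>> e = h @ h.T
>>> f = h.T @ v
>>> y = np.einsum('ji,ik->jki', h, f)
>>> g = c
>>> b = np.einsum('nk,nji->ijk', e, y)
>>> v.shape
(31, 11)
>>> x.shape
(7, 7)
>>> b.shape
(11, 11, 31)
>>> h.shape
(31, 11)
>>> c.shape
()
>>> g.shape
()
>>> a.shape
(31,)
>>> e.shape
(31, 31)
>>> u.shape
(7, 7)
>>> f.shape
(11, 11)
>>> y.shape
(31, 11, 11)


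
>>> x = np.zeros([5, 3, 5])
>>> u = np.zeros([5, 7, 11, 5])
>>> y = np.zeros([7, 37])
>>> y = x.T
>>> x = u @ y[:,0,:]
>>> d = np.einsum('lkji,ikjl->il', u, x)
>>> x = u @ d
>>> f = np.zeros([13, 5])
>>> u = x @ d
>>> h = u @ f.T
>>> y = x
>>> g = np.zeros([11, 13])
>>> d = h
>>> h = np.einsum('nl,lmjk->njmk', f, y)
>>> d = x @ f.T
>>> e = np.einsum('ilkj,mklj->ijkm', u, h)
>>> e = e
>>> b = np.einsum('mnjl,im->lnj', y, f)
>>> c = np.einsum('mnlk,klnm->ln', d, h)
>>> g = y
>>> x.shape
(5, 7, 11, 5)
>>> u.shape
(5, 7, 11, 5)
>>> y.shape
(5, 7, 11, 5)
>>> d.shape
(5, 7, 11, 13)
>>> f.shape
(13, 5)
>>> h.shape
(13, 11, 7, 5)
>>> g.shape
(5, 7, 11, 5)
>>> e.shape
(5, 5, 11, 13)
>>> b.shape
(5, 7, 11)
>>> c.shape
(11, 7)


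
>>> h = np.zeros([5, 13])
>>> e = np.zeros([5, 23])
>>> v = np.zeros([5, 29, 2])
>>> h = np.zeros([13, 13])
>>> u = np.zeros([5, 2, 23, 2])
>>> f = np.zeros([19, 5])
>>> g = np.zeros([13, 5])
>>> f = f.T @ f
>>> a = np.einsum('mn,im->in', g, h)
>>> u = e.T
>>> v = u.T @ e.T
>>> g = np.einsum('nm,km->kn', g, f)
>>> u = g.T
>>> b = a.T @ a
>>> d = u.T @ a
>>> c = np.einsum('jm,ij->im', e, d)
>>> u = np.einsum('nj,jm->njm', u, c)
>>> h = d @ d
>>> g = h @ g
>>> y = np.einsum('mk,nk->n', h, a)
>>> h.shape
(5, 5)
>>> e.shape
(5, 23)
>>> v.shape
(5, 5)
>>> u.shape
(13, 5, 23)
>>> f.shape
(5, 5)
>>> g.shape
(5, 13)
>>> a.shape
(13, 5)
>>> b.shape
(5, 5)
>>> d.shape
(5, 5)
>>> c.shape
(5, 23)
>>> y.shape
(13,)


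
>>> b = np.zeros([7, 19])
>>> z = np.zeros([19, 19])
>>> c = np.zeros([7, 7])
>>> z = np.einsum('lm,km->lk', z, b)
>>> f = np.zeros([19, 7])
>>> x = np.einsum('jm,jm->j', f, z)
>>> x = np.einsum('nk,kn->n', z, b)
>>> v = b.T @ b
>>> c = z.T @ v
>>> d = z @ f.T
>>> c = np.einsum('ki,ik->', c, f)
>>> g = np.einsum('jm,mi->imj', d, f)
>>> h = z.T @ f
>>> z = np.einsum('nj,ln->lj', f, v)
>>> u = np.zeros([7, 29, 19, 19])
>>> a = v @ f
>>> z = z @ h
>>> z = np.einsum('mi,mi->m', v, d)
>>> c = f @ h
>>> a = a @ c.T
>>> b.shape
(7, 19)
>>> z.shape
(19,)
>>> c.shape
(19, 7)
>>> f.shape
(19, 7)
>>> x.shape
(19,)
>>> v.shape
(19, 19)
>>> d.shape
(19, 19)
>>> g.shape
(7, 19, 19)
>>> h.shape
(7, 7)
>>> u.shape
(7, 29, 19, 19)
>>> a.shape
(19, 19)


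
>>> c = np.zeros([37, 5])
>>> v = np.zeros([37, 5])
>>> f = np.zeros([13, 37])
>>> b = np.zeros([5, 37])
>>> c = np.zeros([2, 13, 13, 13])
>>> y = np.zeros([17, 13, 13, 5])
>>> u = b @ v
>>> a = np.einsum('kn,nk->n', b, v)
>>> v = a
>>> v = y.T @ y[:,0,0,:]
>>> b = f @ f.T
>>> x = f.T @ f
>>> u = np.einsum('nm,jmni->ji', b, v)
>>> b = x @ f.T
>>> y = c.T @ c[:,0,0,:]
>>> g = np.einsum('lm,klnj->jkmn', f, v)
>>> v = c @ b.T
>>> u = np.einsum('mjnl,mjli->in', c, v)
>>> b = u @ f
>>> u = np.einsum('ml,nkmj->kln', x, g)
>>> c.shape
(2, 13, 13, 13)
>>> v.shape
(2, 13, 13, 37)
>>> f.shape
(13, 37)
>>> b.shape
(37, 37)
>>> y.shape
(13, 13, 13, 13)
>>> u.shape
(5, 37, 5)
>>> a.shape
(37,)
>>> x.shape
(37, 37)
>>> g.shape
(5, 5, 37, 13)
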